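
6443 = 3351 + 3092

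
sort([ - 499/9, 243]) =[ - 499/9,  243 ] 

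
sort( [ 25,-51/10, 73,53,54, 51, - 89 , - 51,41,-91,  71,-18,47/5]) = [-91,-89, - 51, - 18, - 51/10, 47/5,25,  41 , 51, 53,54,71,73]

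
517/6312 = 517/6312=0.08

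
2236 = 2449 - 213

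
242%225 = 17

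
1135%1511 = 1135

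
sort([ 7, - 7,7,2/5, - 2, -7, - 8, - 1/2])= [-8,  -  7, - 7, - 2, - 1/2,2/5, 7,  7] 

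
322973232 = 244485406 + 78487826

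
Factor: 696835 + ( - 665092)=3^2*3527^1 = 31743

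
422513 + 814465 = 1236978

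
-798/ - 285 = 2 + 4/5 = 2.80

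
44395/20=8879/4=2219.75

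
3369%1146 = 1077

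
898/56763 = 898/56763 =0.02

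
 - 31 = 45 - 76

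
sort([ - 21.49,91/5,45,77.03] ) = [- 21.49, 91/5,45, 77.03 ] 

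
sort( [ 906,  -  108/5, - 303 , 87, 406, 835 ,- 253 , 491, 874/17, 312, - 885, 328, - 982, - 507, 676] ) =[ - 982, - 885,-507, - 303, - 253, - 108/5, 874/17,  87,312 , 328, 406,491,676, 835 , 906]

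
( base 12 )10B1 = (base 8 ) 3505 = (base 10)1861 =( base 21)44d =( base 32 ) 1Q5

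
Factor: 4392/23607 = 2^3*43^ (-1 ) = 8/43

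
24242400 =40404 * 600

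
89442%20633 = 6910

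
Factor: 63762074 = 2^1 * 53^1 * 293^1 * 2053^1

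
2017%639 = 100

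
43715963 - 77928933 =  - 34212970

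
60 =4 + 56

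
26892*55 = 1479060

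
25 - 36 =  - 11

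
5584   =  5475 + 109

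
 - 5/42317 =  -  5/42317 = -0.00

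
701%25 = 1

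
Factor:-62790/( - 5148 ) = 2^(- 1)*3^(-1)*5^1*7^1  *  11^(-1)*23^1 =805/66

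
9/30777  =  3/10259  =  0.00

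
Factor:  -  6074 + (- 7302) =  - 2^6*11^1*19^1=- 13376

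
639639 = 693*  923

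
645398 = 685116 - 39718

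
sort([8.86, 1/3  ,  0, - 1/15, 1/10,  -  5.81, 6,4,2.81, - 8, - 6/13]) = [-8, -5.81 , - 6/13 , - 1/15, 0,  1/10,1/3 , 2.81,4,6, 8.86]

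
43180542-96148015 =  - 52967473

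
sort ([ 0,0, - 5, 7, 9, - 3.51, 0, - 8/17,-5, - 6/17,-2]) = [ - 5, -5,-3.51,-2, - 8/17, - 6/17,  0 , 0,0, 7,9]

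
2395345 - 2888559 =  - 493214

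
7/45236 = 7/45236 = 0.00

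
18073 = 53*341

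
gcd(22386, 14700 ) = 42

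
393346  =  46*8551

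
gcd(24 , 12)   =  12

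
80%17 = 12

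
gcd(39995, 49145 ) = 5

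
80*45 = 3600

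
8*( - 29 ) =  - 232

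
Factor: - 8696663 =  - 8696663^1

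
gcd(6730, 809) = 1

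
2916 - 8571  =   - 5655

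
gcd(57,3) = 3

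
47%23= 1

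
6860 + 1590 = 8450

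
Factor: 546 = 2^1*3^1 * 7^1*13^1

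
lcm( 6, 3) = 6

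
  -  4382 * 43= - 188426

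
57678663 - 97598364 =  - 39919701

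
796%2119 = 796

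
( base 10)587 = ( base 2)1001001011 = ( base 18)1EB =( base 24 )10b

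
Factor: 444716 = 2^2*73^1*1523^1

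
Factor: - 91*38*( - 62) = 214396 =2^2*7^1*13^1 * 19^1*31^1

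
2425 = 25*97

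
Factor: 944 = 2^4 *59^1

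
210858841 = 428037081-217178240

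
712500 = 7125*100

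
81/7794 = 9/866=0.01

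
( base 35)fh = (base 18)1C2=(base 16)21e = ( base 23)10D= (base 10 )542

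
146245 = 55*2659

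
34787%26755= 8032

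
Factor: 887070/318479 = 2^1 * 3^1*5^1*7^ (- 1 ) * 29569^1*45497^( -1 )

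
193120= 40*4828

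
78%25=3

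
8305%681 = 133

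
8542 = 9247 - 705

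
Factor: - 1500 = - 2^2 * 3^1*5^3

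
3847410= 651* 5910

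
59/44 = 1+15/44 = 1.34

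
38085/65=7617/13 = 585.92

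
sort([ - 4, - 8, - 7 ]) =[  -  8,-7, - 4] 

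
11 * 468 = 5148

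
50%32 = 18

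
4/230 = 2/115 = 0.02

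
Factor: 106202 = 2^1*53101^1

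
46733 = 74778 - 28045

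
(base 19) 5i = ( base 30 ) 3N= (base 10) 113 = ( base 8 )161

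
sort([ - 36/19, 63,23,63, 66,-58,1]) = [-58,-36/19, 1, 23,63 , 63, 66 ]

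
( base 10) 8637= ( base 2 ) 10000110111101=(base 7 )34116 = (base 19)14HB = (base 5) 234022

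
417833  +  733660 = 1151493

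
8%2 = 0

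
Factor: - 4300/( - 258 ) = 2^1*3^( - 1 )*5^2 = 50/3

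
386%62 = 14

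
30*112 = 3360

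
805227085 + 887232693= 1692459778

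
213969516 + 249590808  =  463560324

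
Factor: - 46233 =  - 3^2*11^1*467^1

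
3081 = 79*39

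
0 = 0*5140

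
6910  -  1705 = 5205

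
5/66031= 5/66031 = 0.00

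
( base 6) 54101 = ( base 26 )ann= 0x1CD5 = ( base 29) 8mf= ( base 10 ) 7381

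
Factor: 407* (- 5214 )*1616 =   -  2^5 * 3^1 * 11^2 * 37^1* 79^1*101^1 = - 3429310368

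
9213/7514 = 1 + 1699/7514 = 1.23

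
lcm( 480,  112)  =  3360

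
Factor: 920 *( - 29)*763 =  - 20356840 = - 2^3*5^1*7^1*23^1*29^1*109^1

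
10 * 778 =7780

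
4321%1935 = 451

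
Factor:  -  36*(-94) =3384 = 2^3*3^2*47^1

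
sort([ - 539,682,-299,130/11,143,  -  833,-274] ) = [ - 833,-539,-299, - 274, 130/11,143,682 ]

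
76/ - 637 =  - 1 + 561/637 =- 0.12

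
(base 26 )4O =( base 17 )79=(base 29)4c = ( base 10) 128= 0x80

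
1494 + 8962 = 10456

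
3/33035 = 3/33035 = 0.00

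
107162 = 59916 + 47246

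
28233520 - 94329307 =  - 66095787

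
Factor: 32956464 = 2^4*3^1*686593^1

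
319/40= 319/40= 7.97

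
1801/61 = 29  +  32/61 = 29.52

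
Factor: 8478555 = 3^1*5^1*565237^1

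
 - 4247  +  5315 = 1068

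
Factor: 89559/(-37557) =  -31/13=   - 13^(- 1 ) * 31^1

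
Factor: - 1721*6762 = -2^1*3^1*7^2* 23^1*1721^1= - 11637402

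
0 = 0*7059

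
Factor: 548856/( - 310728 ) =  - 189/107 = - 3^3*7^1 * 107^( - 1)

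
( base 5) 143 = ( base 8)60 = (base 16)30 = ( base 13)39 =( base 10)48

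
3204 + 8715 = 11919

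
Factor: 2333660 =2^2*5^1*7^1 * 79^1 * 211^1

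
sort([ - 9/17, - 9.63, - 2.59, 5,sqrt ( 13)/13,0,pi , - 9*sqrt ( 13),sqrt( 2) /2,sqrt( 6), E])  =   [ - 9*sqrt( 13), - 9.63,  -  2.59, - 9/17, 0, sqrt(13) /13,sqrt(2) /2,sqrt( 6),  E,pi, 5]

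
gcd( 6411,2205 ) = 3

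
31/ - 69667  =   - 31/69667 = - 0.00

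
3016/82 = 36 + 32/41 = 36.78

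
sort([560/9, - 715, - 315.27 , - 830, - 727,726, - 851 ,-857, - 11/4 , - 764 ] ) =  [ - 857, - 851, - 830, - 764, - 727, - 715, - 315.27, - 11/4,  560/9,726 ]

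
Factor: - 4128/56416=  - 3/41 = - 3^1*41^( - 1)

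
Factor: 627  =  3^1*11^1*19^1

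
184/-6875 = -184/6875 = - 0.03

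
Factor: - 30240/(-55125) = 2^5*3^1 * 5^( - 2)*7^(  -  1 ) = 96/175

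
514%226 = 62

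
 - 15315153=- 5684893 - 9630260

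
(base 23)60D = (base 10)3187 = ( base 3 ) 11101001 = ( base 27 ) 4a1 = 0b110001110011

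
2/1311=2/1311=0.00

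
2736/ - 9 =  - 304/1  =  - 304.00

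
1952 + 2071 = 4023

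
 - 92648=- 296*313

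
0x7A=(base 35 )3H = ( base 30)42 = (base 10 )122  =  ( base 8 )172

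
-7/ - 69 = 7/69 = 0.10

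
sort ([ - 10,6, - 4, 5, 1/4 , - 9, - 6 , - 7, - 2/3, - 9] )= [ - 10 , - 9,  -  9, - 7, - 6 , -4 , - 2/3 , 1/4, 5, 6]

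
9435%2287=287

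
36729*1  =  36729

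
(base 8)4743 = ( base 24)49B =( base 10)2531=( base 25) 416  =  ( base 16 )9E3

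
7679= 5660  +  2019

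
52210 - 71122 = - 18912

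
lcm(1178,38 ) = 1178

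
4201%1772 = 657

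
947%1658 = 947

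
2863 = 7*409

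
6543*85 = 556155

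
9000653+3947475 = 12948128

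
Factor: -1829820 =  - 2^2*3^1*5^1*30497^1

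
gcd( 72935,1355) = 5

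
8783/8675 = 1+108/8675 = 1.01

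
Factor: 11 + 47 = 58 = 2^1 * 29^1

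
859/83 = 859/83 =10.35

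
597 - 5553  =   - 4956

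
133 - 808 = -675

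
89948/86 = 1045 + 39/43 = 1045.91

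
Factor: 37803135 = 3^1* 5^1 *139^1*18131^1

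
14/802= 7/401  =  0.02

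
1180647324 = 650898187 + 529749137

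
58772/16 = 14693/4 = 3673.25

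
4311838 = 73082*59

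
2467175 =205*12035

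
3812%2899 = 913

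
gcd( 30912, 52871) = 7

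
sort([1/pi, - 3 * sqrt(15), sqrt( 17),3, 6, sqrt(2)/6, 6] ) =[ - 3 * sqrt(15 ) , sqrt(2 )/6, 1/pi, 3, sqrt(17),6,  6 ] 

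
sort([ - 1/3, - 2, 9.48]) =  [ - 2, - 1/3,9.48]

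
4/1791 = 4/1791  =  0.00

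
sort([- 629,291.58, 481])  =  [ - 629, 291.58,481 ]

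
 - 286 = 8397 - 8683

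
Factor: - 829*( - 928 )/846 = 2^4*3^(-2)*29^1*47^( - 1)*829^1=384656/423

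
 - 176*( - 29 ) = 5104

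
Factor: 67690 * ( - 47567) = -3219810230= -2^1*5^1*7^1 * 13^1 * 967^1  *3659^1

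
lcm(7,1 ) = 7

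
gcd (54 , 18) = 18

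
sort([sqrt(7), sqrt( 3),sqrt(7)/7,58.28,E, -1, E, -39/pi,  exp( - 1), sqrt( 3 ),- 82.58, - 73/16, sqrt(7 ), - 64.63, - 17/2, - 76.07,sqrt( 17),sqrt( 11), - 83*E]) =[ - 83*E, - 82.58, - 76.07,-64.63, - 39/pi,  -  17/2  ,-73/16, -1, exp( - 1 ), sqrt(7) /7,sqrt(3 ), sqrt (3 ),sqrt(7),sqrt(7),  E, E, sqrt(11 ),sqrt( 17), 58.28 ] 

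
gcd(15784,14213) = 1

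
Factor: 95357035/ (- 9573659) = -5^1 * 487^1*647^(  -  1)*14797^(-1)*39161^1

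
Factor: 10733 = 10733^1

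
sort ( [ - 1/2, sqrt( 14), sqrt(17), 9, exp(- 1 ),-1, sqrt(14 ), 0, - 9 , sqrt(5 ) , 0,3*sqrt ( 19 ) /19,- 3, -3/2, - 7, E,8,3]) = [ - 9,  -  7,-3, - 3/2, -1 , - 1/2, 0,0, exp( - 1), 3*sqrt (19)/19,  sqrt( 5 ), E,3, sqrt( 14 ),sqrt( 14)  ,  sqrt(17 ),8,9]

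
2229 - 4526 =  - 2297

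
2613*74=193362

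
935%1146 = 935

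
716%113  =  38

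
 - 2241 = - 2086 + - 155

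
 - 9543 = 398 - 9941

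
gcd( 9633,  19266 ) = 9633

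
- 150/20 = -15/2=- 7.50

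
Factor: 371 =7^1*53^1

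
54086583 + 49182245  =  103268828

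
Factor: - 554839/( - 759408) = 2^(  -  4)*3^( - 1 )*13^(  -  1) * 1217^ ( - 1)*554839^1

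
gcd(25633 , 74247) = 1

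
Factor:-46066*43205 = - 1990281530=- 2^1*5^1*31^1 * 743^1*8641^1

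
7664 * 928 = 7112192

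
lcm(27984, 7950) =699600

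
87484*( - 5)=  - 437420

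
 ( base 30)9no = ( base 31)95a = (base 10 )8814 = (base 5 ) 240224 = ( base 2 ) 10001001101110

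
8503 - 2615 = 5888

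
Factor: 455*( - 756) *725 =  - 249385500 = -2^2*3^3*5^3*7^2*13^1*29^1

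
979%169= 134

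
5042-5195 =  - 153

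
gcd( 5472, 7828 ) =76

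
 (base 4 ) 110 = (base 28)K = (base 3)202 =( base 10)20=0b10100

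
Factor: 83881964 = 2^2*73^1*103^1*2789^1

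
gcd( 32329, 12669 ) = 1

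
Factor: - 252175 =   -  5^2*7^1*11^1*131^1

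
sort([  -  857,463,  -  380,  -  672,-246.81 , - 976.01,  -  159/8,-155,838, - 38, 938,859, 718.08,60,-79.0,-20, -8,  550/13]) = [-976.01 , - 857,  -  672, - 380, - 246.81, - 155, - 79.0, - 38 , - 20,- 159/8,- 8, 550/13, 60,463,718.08,  838  ,  859, 938]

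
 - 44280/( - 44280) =1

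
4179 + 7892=12071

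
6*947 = 5682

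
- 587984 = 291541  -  879525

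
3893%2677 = 1216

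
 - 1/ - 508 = 1/508 = 0.00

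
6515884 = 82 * 79462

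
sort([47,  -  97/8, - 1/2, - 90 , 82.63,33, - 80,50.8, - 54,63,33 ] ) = [ - 90, - 80, - 54, - 97/8,- 1/2 , 33,33, 47,50.8,63,  82.63 ] 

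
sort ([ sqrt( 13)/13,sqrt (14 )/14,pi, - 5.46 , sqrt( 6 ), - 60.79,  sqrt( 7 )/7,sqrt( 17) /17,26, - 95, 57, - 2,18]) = [ -95, - 60.79, - 5.46,-2, sqrt( 17 )/17,  sqrt ( 14)/14, sqrt( 13)/13,sqrt (7) /7,sqrt(6 ),pi,18,  26, 57] 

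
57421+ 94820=152241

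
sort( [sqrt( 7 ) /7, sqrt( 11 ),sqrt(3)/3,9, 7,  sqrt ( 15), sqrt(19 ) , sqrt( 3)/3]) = [sqrt(7) /7,  sqrt(3) /3, sqrt( 3 ) /3,  sqrt( 11), sqrt(15 ),  sqrt( 19 ),7, 9 ]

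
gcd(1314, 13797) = 657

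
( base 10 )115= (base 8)163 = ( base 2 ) 1110011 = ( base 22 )55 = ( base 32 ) 3J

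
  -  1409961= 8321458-9731419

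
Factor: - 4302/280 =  - 2^(-2)*3^2*5^(  -  1) * 7^( - 1)*239^1 = - 2151/140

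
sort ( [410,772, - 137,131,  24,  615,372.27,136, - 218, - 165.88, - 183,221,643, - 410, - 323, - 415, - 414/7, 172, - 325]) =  [ - 415, - 410,-325, - 323, - 218,- 183, - 165.88, - 137, - 414/7, 24,131,136, 172,221,372.27,  410,615,643,772]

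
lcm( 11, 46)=506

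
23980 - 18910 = 5070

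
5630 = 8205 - 2575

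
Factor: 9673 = 17^1*569^1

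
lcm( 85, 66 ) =5610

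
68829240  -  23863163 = 44966077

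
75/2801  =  75/2801 =0.03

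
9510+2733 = 12243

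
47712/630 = 1136/15 = 75.73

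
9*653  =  5877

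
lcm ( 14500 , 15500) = 449500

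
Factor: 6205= 5^1 * 17^1*73^1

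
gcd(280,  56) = 56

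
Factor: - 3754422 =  - 2^1*3^2*7^1* 83^1*359^1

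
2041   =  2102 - 61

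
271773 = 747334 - 475561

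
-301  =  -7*43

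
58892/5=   11778  +  2/5  =  11778.40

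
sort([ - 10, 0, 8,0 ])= [ - 10 , 0,0,8]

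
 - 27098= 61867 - 88965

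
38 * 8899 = 338162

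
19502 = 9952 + 9550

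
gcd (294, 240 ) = 6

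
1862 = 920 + 942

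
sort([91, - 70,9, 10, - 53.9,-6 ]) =[ - 70, - 53.9, - 6, 9, 10, 91 ]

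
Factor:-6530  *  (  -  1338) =2^2*3^1 * 5^1*223^1*653^1=8737140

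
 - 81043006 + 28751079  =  -52291927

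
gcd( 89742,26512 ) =2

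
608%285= 38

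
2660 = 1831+829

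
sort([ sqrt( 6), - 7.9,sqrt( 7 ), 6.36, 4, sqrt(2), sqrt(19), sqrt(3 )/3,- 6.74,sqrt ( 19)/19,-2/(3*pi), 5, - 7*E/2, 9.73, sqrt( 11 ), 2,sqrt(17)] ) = [ - 7 *E/2, - 7.9, - 6.74, - 2/(3*pi ), sqrt( 19)/19, sqrt (3)/3 , sqrt( 2),2, sqrt( 6), sqrt(7), sqrt( 11), 4, sqrt(17 ), sqrt(19), 5, 6.36, 9.73]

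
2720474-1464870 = 1255604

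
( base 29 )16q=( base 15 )496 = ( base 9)1376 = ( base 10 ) 1041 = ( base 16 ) 411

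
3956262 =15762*251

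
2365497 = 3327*711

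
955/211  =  955/211 = 4.53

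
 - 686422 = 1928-688350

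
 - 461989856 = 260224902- 722214758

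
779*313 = 243827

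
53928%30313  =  23615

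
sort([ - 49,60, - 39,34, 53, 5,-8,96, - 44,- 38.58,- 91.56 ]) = [  -  91.56, - 49  , - 44, - 39, - 38.58, - 8,5,34, 53, 60, 96]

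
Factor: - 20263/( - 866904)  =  23/984 = 2^( - 3 )*3^(  -  1 ) * 23^1 * 41^( - 1)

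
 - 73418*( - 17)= 1248106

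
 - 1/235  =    -  1/235 = - 0.00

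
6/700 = 3/350 = 0.01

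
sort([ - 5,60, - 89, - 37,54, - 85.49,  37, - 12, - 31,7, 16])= [-89, - 85.49, - 37, - 31, - 12, - 5, 7 , 16, 37 , 54,  60] 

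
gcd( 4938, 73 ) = 1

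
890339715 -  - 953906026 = 1844245741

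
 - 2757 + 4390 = 1633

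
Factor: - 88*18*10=-15840 = - 2^5*3^2*5^1*11^1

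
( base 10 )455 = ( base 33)dq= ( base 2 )111000111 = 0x1C7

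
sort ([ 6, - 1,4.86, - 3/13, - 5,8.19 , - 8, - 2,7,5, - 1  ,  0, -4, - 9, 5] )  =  [ - 9,-8, - 5, - 4,  -  2, - 1,-1,-3/13,0,4.86,  5,5,6 , 7,8.19]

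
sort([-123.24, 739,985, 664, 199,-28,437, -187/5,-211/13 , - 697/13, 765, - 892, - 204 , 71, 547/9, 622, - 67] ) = [ - 892,-204,  -  123.24, - 67, - 697/13, - 187/5, -28, - 211/13, 547/9, 71,199, 437,622, 664, 739, 765, 985]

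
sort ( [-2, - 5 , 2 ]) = [-5,-2,  2] 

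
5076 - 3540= 1536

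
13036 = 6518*2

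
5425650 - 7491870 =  - 2066220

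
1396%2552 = 1396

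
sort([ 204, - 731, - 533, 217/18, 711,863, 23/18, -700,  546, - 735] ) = [ - 735,  -  731,-700, - 533, 23/18, 217/18,204, 546, 711, 863 ] 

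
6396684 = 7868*813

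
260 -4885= -4625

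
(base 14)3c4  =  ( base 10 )760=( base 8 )1370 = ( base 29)Q6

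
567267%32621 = 12710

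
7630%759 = 40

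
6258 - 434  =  5824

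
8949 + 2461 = 11410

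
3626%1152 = 170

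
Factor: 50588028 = 2^2 * 3^2*37^1 * 163^1*233^1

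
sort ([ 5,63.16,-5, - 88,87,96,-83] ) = [ - 88, - 83,  -  5, 5,  63.16,87,96]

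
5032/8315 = 5032/8315 = 0.61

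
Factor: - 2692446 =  - 2^1*3^1*448741^1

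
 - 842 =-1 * 842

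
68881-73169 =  -4288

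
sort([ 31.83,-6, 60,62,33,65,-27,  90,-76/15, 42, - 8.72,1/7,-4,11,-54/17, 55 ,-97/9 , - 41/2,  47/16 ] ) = [ - 27, - 41/2, - 97/9,-8.72 , - 6, - 76/15,-4,-54/17 , 1/7 , 47/16, 11, 31.83, 33,42, 55,60,62, 65,90] 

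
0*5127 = 0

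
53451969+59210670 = 112662639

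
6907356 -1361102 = 5546254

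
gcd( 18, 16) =2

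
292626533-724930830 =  - 432304297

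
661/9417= 661/9417 = 0.07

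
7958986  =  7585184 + 373802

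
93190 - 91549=1641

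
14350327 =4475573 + 9874754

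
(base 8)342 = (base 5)1401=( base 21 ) AG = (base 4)3202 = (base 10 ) 226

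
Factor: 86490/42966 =5^1*7^(  -  1 )*11^( - 1 ) * 31^1 = 155/77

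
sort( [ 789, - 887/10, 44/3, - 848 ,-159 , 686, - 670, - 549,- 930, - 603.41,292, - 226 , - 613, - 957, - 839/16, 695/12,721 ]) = [ - 957, - 930, - 848, - 670,  -  613, - 603.41, - 549,-226, - 159, - 887/10, - 839/16, 44/3,695/12  ,  292,686 , 721,  789 ] 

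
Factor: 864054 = 2^1*3^3*16001^1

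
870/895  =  174/179 = 0.97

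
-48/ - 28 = 1  +  5/7=   1.71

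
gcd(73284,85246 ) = 2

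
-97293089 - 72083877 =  - 169376966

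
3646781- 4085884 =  - 439103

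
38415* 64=2458560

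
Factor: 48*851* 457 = 18667536= 2^4*3^1 * 23^1*37^1*457^1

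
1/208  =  1/208= 0.00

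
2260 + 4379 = 6639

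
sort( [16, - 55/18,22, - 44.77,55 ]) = [ - 44.77, - 55/18,16,22,55]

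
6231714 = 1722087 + 4509627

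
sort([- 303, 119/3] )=[ - 303, 119/3 ] 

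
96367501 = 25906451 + 70461050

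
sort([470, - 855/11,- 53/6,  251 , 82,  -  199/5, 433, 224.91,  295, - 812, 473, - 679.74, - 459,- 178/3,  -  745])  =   [ - 812, - 745, - 679.74, - 459,-855/11, - 178/3, - 199/5, - 53/6, 82, 224.91,  251,295, 433, 470,473 ]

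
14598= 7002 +7596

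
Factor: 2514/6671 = 2^1 * 3^1*7^( - 1 )*419^1 * 953^( - 1) 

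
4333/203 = 21+10/29 =21.34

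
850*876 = 744600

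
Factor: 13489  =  7^1 * 41^1*47^1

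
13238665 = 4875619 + 8363046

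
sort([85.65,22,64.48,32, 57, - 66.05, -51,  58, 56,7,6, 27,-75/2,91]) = [  -  66.05 ,  -  51, - 75/2, 6,7,22,27, 32,  56, 57,58,64.48,85.65, 91]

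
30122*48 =1445856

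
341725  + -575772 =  - 234047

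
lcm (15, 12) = 60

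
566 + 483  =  1049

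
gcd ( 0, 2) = 2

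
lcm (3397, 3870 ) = 305730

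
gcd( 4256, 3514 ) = 14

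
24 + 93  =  117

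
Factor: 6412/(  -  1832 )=-2^( - 1)*7^1 = -7/2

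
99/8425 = 99/8425 = 0.01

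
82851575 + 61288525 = 144140100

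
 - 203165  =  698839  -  902004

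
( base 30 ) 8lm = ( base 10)7852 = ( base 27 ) AKM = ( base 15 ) 24D7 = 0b1111010101100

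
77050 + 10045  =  87095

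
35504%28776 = 6728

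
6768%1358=1336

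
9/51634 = 9/51634 = 0.00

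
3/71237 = 3/71237 = 0.00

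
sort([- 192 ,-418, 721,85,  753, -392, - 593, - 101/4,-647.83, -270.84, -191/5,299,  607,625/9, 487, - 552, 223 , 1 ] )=[ - 647.83, - 593,-552, - 418,-392,-270.84, - 192,  -  191/5,  -  101/4, 1,625/9,85,223 , 299, 487, 607,721 , 753 ] 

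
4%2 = 0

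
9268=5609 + 3659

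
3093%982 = 147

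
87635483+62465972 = 150101455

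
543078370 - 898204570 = -355126200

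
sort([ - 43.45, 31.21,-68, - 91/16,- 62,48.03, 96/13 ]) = [ - 68, - 62, - 43.45, - 91/16, 96/13, 31.21, 48.03]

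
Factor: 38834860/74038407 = 2^2 * 3^( - 1 ) *5^1 * 19^1*83^( - 1)*409^( - 1 )*727^( - 1)*102197^1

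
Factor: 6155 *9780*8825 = 2^2*3^1*5^4*163^1*353^1*1231^1=531228817500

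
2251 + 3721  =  5972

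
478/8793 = 478/8793 = 0.05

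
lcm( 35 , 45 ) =315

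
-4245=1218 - 5463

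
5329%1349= 1282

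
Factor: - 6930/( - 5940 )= 7/6 = 2^( - 1)*3^( - 1)*7^1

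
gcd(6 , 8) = 2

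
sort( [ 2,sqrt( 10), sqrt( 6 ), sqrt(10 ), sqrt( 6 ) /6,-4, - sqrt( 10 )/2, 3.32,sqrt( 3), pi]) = [ - 4,-sqrt( 10)/2, sqrt( 6) /6, sqrt( 3) , 2, sqrt( 6),  pi, sqrt( 10), sqrt( 10), 3.32]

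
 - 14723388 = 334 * (  -  44082 )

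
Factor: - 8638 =  -  2^1*7^1*617^1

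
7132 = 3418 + 3714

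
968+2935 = 3903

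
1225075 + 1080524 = 2305599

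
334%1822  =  334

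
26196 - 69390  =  - 43194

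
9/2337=3/779 =0.00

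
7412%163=77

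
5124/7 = 732 = 732.00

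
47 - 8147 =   -  8100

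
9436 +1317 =10753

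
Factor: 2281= 2281^1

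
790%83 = 43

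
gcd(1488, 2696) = 8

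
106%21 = 1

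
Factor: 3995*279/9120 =74307/608=2^( - 5 )*3^1*17^1*19^( - 1)*31^1*47^1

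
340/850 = 2/5 = 0.40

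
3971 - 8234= - 4263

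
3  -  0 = 3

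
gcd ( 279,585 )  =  9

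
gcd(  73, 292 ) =73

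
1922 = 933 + 989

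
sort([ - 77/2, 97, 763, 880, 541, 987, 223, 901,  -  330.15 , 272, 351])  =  [-330.15,  -  77/2,97,223, 272, 351,541, 763,880, 901,987 ] 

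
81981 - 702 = 81279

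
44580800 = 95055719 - 50474919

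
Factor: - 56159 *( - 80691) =3^1*13^1*89^1*631^1*2069^1= 4531525869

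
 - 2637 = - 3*879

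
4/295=4/295 =0.01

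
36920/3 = 12306 + 2/3  =  12306.67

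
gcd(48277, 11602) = 1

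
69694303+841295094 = 910989397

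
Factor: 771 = 3^1 * 257^1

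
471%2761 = 471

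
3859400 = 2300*1678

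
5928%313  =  294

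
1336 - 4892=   -  3556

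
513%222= 69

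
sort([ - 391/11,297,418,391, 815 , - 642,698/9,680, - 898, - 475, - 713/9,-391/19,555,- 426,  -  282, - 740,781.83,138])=[ - 898,-740, - 642  , - 475, - 426, - 282, - 713/9, - 391/11, - 391/19,698/9, 138,  297,391,418,555, 680, 781.83,815]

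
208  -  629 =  -421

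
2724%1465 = 1259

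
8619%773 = 116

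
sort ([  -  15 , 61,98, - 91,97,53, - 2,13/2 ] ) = [ - 91, - 15, - 2,  13/2,53,61 , 97,98 ]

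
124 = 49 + 75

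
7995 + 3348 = 11343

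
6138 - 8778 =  - 2640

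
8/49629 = 8/49629 = 0.00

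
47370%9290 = 920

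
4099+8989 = 13088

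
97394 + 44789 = 142183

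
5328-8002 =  - 2674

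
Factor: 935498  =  2^1 * 467749^1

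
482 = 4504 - 4022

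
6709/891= 6709/891 = 7.53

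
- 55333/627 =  - 89 +470/627=- 88.25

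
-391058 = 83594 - 474652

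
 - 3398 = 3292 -6690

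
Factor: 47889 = 3^2*17^1*313^1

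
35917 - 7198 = 28719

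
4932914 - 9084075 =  - 4151161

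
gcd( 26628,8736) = 84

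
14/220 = 7/110 = 0.06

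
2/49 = 2/49 = 0.04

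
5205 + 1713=6918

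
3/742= 3/742 = 0.00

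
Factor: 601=601^1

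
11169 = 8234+2935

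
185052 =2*92526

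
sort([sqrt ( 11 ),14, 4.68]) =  [ sqrt( 11 ), 4.68, 14 ] 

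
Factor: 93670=2^1*5^1*17^1* 19^1*29^1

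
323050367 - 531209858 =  - 208159491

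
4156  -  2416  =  1740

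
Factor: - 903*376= - 2^3 * 3^1*7^1*43^1*47^1  =  -339528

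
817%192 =49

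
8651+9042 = 17693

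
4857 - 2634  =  2223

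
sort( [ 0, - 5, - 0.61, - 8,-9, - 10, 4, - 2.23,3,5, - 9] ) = [ - 10, - 9, - 9, - 8, - 5, - 2.23, - 0.61,0,3,4,5] 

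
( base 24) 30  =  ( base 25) 2m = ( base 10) 72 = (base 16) 48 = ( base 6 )200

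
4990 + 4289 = 9279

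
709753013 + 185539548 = 895292561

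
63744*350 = 22310400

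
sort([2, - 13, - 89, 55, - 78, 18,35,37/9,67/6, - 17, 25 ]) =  [ - 89,-78, - 17, - 13,  2, 37/9, 67/6,18, 25,35,  55] 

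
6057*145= 878265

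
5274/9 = 586= 586.00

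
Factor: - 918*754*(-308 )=213188976 = 2^4*3^3*7^1 * 11^1*13^1*17^1*29^1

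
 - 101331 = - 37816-63515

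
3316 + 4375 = 7691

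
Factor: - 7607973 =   -  3^1*181^1*14011^1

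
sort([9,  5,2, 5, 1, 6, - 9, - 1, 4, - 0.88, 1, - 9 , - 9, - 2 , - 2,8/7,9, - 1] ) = [ - 9, -9,-9, - 2, - 2, - 1,-1, - 0.88,1,1, 8/7,2,4,5,5,6, 9,9 ] 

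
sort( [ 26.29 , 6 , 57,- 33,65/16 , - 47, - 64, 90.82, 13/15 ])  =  [ - 64, - 47, - 33, 13/15,65/16 , 6,26.29 , 57, 90.82 ]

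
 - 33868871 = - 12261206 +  - 21607665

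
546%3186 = 546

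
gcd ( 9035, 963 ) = 1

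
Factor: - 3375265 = -5^1*17^1*39709^1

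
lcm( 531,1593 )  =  1593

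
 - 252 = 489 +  - 741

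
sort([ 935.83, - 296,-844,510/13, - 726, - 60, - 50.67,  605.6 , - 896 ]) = [ -896, - 844,-726,-296,-60, - 50.67,510/13, 605.6,935.83] 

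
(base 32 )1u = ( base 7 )116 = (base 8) 76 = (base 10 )62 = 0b111110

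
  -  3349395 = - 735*4557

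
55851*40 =2234040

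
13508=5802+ 7706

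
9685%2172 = 997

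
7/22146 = 7/22146 = 0.00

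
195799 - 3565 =192234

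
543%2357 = 543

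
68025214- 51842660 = 16182554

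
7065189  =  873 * 8093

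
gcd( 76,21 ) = 1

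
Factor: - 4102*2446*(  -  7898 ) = 79244519816 =2^3*7^1 *11^1*293^1*359^1*1223^1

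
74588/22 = 3390 + 4/11 = 3390.36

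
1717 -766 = 951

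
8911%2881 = 268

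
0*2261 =0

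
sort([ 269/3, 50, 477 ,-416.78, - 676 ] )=[  -  676, -416.78,50, 269/3,  477]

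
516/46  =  258/23 = 11.22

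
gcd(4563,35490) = 507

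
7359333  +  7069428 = 14428761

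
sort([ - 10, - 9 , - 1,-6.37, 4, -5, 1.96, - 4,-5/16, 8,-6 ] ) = [ - 10, -9, -6.37, - 6, - 5, - 4, - 1, -5/16,1.96,4 , 8] 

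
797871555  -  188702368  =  609169187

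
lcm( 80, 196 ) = 3920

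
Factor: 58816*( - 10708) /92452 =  - 157450432/23113 =- 2^6  *  29^( - 1) * 797^( - 1)* 919^1*2677^1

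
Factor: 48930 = 2^1*3^1*5^1* 7^1 * 233^1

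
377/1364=377/1364 =0.28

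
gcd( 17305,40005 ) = 5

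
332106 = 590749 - 258643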